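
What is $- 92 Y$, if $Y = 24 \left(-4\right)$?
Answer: $8832$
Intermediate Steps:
$Y = -96$
$- 92 Y = \left(-92\right) \left(-96\right) = 8832$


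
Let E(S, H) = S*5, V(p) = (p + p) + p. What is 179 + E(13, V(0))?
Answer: 244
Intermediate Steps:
V(p) = 3*p (V(p) = 2*p + p = 3*p)
E(S, H) = 5*S
179 + E(13, V(0)) = 179 + 5*13 = 179 + 65 = 244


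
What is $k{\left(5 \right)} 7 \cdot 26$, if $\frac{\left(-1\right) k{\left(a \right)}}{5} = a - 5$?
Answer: $0$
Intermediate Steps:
$k{\left(a \right)} = 25 - 5 a$ ($k{\left(a \right)} = - 5 \left(a - 5\right) = - 5 \left(-5 + a\right) = 25 - 5 a$)
$k{\left(5 \right)} 7 \cdot 26 = \left(25 - 25\right) 7 \cdot 26 = 0 \cdot 7 \cdot 26 = 0 \cdot 26 = 0$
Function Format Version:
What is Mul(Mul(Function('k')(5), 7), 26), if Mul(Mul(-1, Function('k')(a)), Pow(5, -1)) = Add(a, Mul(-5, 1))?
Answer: 0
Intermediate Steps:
Function('k')(a) = Add(25, Mul(-5, a)) (Function('k')(a) = Mul(-5, Add(a, Mul(-5, 1))) = Mul(-5, Add(a, -5)) = Mul(-5, Add(-5, a)) = Add(25, Mul(-5, a)))
Mul(Mul(Function('k')(5), 7), 26) = Mul(Mul(Add(25, Mul(-5, 5)), 7), 26) = Mul(Mul(Add(25, -25), 7), 26) = Mul(Mul(0, 7), 26) = Mul(0, 26) = 0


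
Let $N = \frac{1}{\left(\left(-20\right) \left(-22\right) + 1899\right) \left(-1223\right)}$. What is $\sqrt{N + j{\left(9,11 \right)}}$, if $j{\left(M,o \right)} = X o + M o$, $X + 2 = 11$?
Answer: $\frac{\sqrt{1620237006028385}}{2860597} \approx 14.071$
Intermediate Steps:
$X = 9$ ($X = -2 + 11 = 9$)
$N = - \frac{1}{2860597}$ ($N = \frac{1}{440 + 1899} \left(- \frac{1}{1223}\right) = \frac{1}{2339} \left(- \frac{1}{1223}\right) = - \frac{1}{2860597} \approx -3.4958 \cdot 10^{-7}$)
$j{\left(M,o \right)} = 9 o + M o$
$\sqrt{N + j{\left(9,11 \right)}} = \sqrt{- \frac{1}{2860597} + 11 \left(9 + 9\right)} = \sqrt{- \frac{1}{2860597} + 11 \cdot 18} = \sqrt{- \frac{1}{2860597} + 198} = \sqrt{\frac{566398205}{2860597}} = \frac{\sqrt{1620237006028385}}{2860597}$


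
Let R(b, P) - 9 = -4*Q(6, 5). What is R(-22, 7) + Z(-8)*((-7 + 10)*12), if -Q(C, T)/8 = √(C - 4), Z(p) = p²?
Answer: 2313 + 32*√2 ≈ 2358.3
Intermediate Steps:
Q(C, T) = -8*√(-4 + C) (Q(C, T) = -8*√(C - 4) = -8*√(-4 + C))
R(b, P) = 9 + 32*√2 (R(b, P) = 9 - (-32)*√(-4 + 6) = 9 - (-32)*√2 = 9 + 32*√2)
R(-22, 7) + Z(-8)*((-7 + 10)*12) = (9 + 32*√2) + (-8)²*((-7 + 10)*12) = (9 + 32*√2) + 64*(3*12) = (9 + 32*√2) + 64*36 = (9 + 32*√2) + 2304 = 2313 + 32*√2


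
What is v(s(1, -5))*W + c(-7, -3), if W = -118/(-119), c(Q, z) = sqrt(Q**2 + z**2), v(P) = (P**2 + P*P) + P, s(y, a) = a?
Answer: 5310/119 + sqrt(58) ≈ 52.238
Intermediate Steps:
v(P) = P + 2*P**2 (v(P) = (P**2 + P**2) + P = 2*P**2 + P = P + 2*P**2)
W = 118/119 (W = -118*(-1/119) = 118/119 ≈ 0.99160)
v(s(1, -5))*W + c(-7, -3) = -5*(1 + 2*(-5))*(118/119) + sqrt((-7)**2 + (-3)**2) = -5*(1 - 10)*(118/119) + sqrt(49 + 9) = -5*(-9)*(118/119) + sqrt(58) = 45*(118/119) + sqrt(58) = 5310/119 + sqrt(58)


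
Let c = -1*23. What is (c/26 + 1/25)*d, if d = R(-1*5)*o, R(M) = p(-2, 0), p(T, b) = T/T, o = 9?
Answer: -4941/650 ≈ -7.6015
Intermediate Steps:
p(T, b) = 1
c = -23
R(M) = 1
d = 9 (d = 1*9 = 9)
(c/26 + 1/25)*d = (-23/26 + 1/25)*9 = -549/650*9 = -4941/650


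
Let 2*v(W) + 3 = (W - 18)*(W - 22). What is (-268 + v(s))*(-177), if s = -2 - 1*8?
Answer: -63189/2 ≈ -31595.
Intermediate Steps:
s = -10 (s = -2 - 8 = -10)
v(W) = -3/2 + (-22 + W)*(-18 + W)/2 (v(W) = -3/2 + ((W - 18)*(W - 22))/2 = -3/2 + ((-18 + W)*(-22 + W))/2 = -3/2 + ((-22 + W)*(-18 + W))/2 = -3/2 + (-22 + W)*(-18 + W)/2)
(-268 + v(s))*(-177) = (-268 + (393/2 + (½)*(-10)² - 20*(-10)))*(-177) = (-268 + (393/2 + (½)*100 + 200))*(-177) = (-268 + (393/2 + 50 + 200))*(-177) = (-268 + 893/2)*(-177) = (357/2)*(-177) = -63189/2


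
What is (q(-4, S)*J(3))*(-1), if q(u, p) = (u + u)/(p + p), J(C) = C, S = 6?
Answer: 2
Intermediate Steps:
q(u, p) = u/p (q(u, p) = (2*u)/((2*p)) = (2*u)*(1/(2*p)) = u/p)
(q(-4, S)*J(3))*(-1) = (-4/6*3)*(-1) = (-4*1/6*3)*(-1) = -2/3*3*(-1) = -2*(-1) = 2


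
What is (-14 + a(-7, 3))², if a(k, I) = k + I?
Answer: 324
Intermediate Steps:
a(k, I) = I + k
(-14 + a(-7, 3))² = (-14 + (3 - 7))² = (-14 - 4)² = (-18)² = 324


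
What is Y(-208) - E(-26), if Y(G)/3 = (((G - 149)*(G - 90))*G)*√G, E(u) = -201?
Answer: 201 - 265539456*I*√13 ≈ 201.0 - 9.5742e+8*I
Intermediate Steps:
Y(G) = 3*G^(3/2)*(-149 + G)*(-90 + G) (Y(G) = 3*((((G - 149)*(G - 90))*G)*√G) = 3*((((-149 + G)*(-90 + G))*G)*√G) = 3*((G*(-149 + G)*(-90 + G))*√G) = 3*(G^(3/2)*(-149 + G)*(-90 + G)) = 3*G^(3/2)*(-149 + G)*(-90 + G))
Y(-208) - E(-26) = 3*(-208)^(3/2)*(13410 + (-208)² - 239*(-208)) - 1*(-201) = 3*(-832*I*√13)*(13410 + 43264 + 49712) + 201 = 3*(-832*I*√13)*106386 + 201 = -265539456*I*√13 + 201 = 201 - 265539456*I*√13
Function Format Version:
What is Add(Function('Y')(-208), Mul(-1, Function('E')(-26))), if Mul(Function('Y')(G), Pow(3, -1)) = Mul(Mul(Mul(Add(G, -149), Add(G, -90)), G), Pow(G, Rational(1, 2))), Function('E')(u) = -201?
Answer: Add(201, Mul(-265539456, I, Pow(13, Rational(1, 2)))) ≈ Add(201.00, Mul(-9.5742e+8, I))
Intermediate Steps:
Function('Y')(G) = Mul(3, Pow(G, Rational(3, 2)), Add(-149, G), Add(-90, G)) (Function('Y')(G) = Mul(3, Mul(Mul(Mul(Add(G, -149), Add(G, -90)), G), Pow(G, Rational(1, 2)))) = Mul(3, Mul(Mul(Mul(Add(-149, G), Add(-90, G)), G), Pow(G, Rational(1, 2)))) = Mul(3, Mul(Mul(G, Add(-149, G), Add(-90, G)), Pow(G, Rational(1, 2)))) = Mul(3, Mul(Pow(G, Rational(3, 2)), Add(-149, G), Add(-90, G))) = Mul(3, Pow(G, Rational(3, 2)), Add(-149, G), Add(-90, G)))
Add(Function('Y')(-208), Mul(-1, Function('E')(-26))) = Add(Mul(3, Pow(-208, Rational(3, 2)), Add(13410, Pow(-208, 2), Mul(-239, -208))), Mul(-1, -201)) = Add(Mul(3, Mul(-832, I, Pow(13, Rational(1, 2))), Add(13410, 43264, 49712)), 201) = Add(Mul(3, Mul(-832, I, Pow(13, Rational(1, 2))), 106386), 201) = Add(Mul(-265539456, I, Pow(13, Rational(1, 2))), 201) = Add(201, Mul(-265539456, I, Pow(13, Rational(1, 2))))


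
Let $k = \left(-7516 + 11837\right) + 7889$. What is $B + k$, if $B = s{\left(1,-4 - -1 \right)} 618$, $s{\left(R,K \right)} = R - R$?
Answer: $12210$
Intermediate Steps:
$s{\left(R,K \right)} = 0$
$k = 12210$ ($k = 4321 + 7889 = 12210$)
$B = 0$ ($B = 0 \cdot 618 = 0$)
$B + k = 0 + 12210 = 12210$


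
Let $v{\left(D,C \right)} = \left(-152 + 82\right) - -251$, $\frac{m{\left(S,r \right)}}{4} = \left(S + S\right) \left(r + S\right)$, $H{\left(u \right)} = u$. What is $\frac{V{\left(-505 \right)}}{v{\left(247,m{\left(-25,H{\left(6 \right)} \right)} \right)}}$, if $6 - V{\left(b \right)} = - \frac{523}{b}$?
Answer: $\frac{2507}{91405} \approx 0.027427$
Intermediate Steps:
$m{\left(S,r \right)} = 8 S \left(S + r\right)$ ($m{\left(S,r \right)} = 4 \left(S + S\right) \left(r + S\right) = 4 \cdot 2 S \left(S + r\right) = 8 S \left(S + r\right)$)
$v{\left(D,C \right)} = 181$ ($v{\left(D,C \right)} = -70 + 251 = 181$)
$V{\left(b \right)} = 6 + \frac{523}{b}$ ($V{\left(b \right)} = 6 - - \frac{523}{b} = 6 + \frac{523}{b}$)
$\frac{V{\left(-505 \right)}}{v{\left(247,m{\left(-25,H{\left(6 \right)} \right)} \right)}} = \frac{6 + \frac{523}{-505}}{181} = \left(6 + 523 \left(- \frac{1}{505}\right)\right) \frac{1}{181} = \left(6 - \frac{523}{505}\right) \frac{1}{181} = \frac{2507}{505} \cdot \frac{1}{181} = \frac{2507}{91405}$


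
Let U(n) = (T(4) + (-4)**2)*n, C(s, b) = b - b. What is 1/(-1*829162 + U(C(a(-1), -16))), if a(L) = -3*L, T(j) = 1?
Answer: -1/829162 ≈ -1.2060e-6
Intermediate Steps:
C(s, b) = 0
U(n) = 17*n (U(n) = (1 + (-4)**2)*n = (1 + 16)*n = 17*n)
1/(-1*829162 + U(C(a(-1), -16))) = 1/(-1*829162 + 17*0) = 1/(-829162 + 0) = 1/(-829162) = -1/829162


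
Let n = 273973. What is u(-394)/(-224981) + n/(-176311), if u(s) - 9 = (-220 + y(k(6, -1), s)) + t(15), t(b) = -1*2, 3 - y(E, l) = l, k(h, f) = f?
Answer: -392809941/252653663 ≈ -1.5547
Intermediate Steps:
y(E, l) = 3 - l
t(b) = -2
u(s) = -210 - s (u(s) = 9 + ((-220 + (3 - s)) - 2) = 9 + ((-217 - s) - 2) = 9 + (-219 - s) = -210 - s)
u(-394)/(-224981) + n/(-176311) = (-210 - 1*(-394))/(-224981) + 273973/(-176311) = (-210 + 394)*(-1/224981) + 273973*(-1/176311) = 184*(-1/224981) - 273973/176311 = -184/224981 - 273973/176311 = -392809941/252653663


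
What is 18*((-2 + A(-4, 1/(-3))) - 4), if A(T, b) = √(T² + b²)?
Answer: -108 + 6*√145 ≈ -35.750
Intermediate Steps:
18*((-2 + A(-4, 1/(-3))) - 4) = 18*((-2 + √((-4)² + (1/(-3))²)) - 4) = 18*((-2 + √(16 + (1*(-⅓))²)) - 4) = 18*((-2 + √(16 + (-⅓)²)) - 4) = 18*((-2 + √(16 + ⅑)) - 4) = 18*((-2 + √(145/9)) - 4) = 18*((-2 + √145/3) - 4) = 18*(-6 + √145/3) = -108 + 6*√145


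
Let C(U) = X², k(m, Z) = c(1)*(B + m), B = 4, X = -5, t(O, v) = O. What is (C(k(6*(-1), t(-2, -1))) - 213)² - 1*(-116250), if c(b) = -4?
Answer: 151594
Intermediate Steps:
k(m, Z) = -16 - 4*m (k(m, Z) = -4*(4 + m) = -16 - 4*m)
C(U) = 25 (C(U) = (-5)² = 25)
(C(k(6*(-1), t(-2, -1))) - 213)² - 1*(-116250) = (25 - 213)² - 1*(-116250) = (-188)² + 116250 = 35344 + 116250 = 151594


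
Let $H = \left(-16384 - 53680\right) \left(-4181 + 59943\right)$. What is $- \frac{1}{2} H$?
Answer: $1953454384$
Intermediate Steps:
$H = -3906908768$ ($H = \left(-70064\right) 55762 = -3906908768$)
$- \frac{1}{2} H = - \frac{1}{2} \left(-3906908768\right) = \left(-1\right) \frac{1}{2} \left(-3906908768\right) = \left(- \frac{1}{2}\right) \left(-3906908768\right) = 1953454384$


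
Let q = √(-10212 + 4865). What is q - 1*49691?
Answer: -49691 + I*√5347 ≈ -49691.0 + 73.123*I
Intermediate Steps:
q = I*√5347 (q = √(-5347) = I*√5347 ≈ 73.123*I)
q - 1*49691 = I*√5347 - 1*49691 = I*√5347 - 49691 = -49691 + I*√5347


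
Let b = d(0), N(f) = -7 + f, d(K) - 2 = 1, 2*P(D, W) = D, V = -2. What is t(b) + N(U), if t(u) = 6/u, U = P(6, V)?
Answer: -2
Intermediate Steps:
P(D, W) = D/2
U = 3 (U = (½)*6 = 3)
d(K) = 3 (d(K) = 2 + 1 = 3)
b = 3
t(b) + N(U) = 6/3 + (-7 + 3) = 6*(⅓) - 4 = 2 - 4 = -2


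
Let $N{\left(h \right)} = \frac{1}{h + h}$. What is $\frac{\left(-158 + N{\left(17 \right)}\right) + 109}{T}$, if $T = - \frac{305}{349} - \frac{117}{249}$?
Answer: $\frac{48230055}{1323484} \approx 36.442$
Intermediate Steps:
$N{\left(h \right)} = \frac{1}{2 h}$
$T = - \frac{38926}{28967}$ ($T = \left(-305\right) \frac{1}{349} - \frac{39}{83} = - \frac{305}{349} - \frac{39}{83} = - \frac{38926}{28967} \approx -1.3438$)
$\frac{\left(-158 + N{\left(17 \right)}\right) + 109}{T} = \frac{\left(-158 + \frac{1}{2 \cdot 17}\right) + 109}{- \frac{38926}{28967}} = \left(\left(-158 + \frac{1}{2} \cdot \frac{1}{17}\right) + 109\right) \left(- \frac{28967}{38926}\right) = \left(\left(-158 + \frac{1}{34}\right) + 109\right) \left(- \frac{28967}{38926}\right) = \left(- \frac{5371}{34} + 109\right) \left(- \frac{28967}{38926}\right) = \left(- \frac{1665}{34}\right) \left(- \frac{28967}{38926}\right) = \frac{48230055}{1323484}$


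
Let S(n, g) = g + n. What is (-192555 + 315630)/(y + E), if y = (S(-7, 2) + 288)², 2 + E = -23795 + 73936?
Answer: 123075/130228 ≈ 0.94507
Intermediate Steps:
E = 50139 (E = -2 + (-23795 + 73936) = -2 + 50141 = 50139)
y = 80089 (y = ((2 - 7) + 288)² = (-5 + 288)² = 283² = 80089)
(-192555 + 315630)/(y + E) = (-192555 + 315630)/(80089 + 50139) = 123075/130228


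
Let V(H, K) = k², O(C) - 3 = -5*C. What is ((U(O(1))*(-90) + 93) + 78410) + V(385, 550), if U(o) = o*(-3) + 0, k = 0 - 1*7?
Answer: 78012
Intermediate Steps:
k = -7 (k = 0 - 7 = -7)
O(C) = 3 - 5*C
V(H, K) = 49 (V(H, K) = (-7)² = 49)
U(o) = -3*o (U(o) = -3*o + 0 = -3*o)
((U(O(1))*(-90) + 93) + 78410) + V(385, 550) = ((-3*(3 - 5*1)*(-90) + 93) + 78410) + 49 = ((-3*(3 - 5)*(-90) + 93) + 78410) + 49 = ((-3*(-2)*(-90) + 93) + 78410) + 49 = ((6*(-90) + 93) + 78410) + 49 = ((-540 + 93) + 78410) + 49 = (-447 + 78410) + 49 = 77963 + 49 = 78012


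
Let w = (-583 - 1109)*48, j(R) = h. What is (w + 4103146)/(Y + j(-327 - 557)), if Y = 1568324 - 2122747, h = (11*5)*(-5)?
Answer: -2010965/277349 ≈ -7.2507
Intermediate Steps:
h = -275 (h = 55*(-5) = -275)
j(R) = -275
Y = -554423
w = -81216 (w = -1692*48 = -81216)
(w + 4103146)/(Y + j(-327 - 557)) = (-81216 + 4103146)/(-554423 - 275) = 4021930/(-554698) = 4021930*(-1/554698) = -2010965/277349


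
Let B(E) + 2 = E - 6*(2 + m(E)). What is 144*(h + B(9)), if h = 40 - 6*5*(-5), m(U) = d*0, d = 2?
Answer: 26640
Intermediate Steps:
m(U) = 0 (m(U) = 2*0 = 0)
B(E) = -14 + E (B(E) = -2 + (E - 6*(2 + 0)) = -2 + (E - 6*2) = -2 + (E - 1*12) = -2 + (E - 12) = -2 + (-12 + E) = -14 + E)
h = 190 (h = 40 - 30*(-5) = 40 - 1*(-150) = 40 + 150 = 190)
144*(h + B(9)) = 144*(190 + (-14 + 9)) = 144*(190 - 5) = 144*185 = 26640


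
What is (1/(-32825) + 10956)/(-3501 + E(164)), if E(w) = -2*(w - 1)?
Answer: -359630699/125621275 ≈ -2.8628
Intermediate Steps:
E(w) = 2 - 2*w (E(w) = -2*(-1 + w) = 2 - 2*w)
(1/(-32825) + 10956)/(-3501 + E(164)) = (1/(-32825) + 10956)/(-3501 + (2 - 2*164)) = (-1/32825 + 10956)/(-3501 + (2 - 328)) = 359630699/(32825*(-3501 - 326)) = (359630699/32825)/(-3827) = (359630699/32825)*(-1/3827) = -359630699/125621275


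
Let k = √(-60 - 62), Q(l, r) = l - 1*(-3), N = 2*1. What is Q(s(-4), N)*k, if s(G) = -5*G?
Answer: 23*I*√122 ≈ 254.04*I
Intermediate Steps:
N = 2
Q(l, r) = 3 + l (Q(l, r) = l + 3 = 3 + l)
k = I*√122 (k = √(-122) = I*√122 ≈ 11.045*I)
Q(s(-4), N)*k = (3 - 5*(-4))*(I*√122) = (3 + 20)*(I*√122) = 23*(I*√122) = 23*I*√122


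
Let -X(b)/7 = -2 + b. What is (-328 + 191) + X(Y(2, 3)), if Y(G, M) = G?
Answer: -137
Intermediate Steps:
X(b) = 14 - 7*b (X(b) = -7*(-2 + b) = 14 - 7*b)
(-328 + 191) + X(Y(2, 3)) = (-328 + 191) + (14 - 7*2) = -137 + (14 - 14) = -137 + 0 = -137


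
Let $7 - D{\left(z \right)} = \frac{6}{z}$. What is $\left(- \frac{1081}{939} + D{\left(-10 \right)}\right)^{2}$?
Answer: $\frac{916696729}{22043025} \approx 41.587$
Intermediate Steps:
$D{\left(z \right)} = 7 - \frac{6}{z}$
$\left(- \frac{1081}{939} + D{\left(-10 \right)}\right)^{2} = \left(- \frac{1081}{939} + \left(7 - \frac{6}{-10}\right)\right)^{2} = \left(\left(-1081\right) \frac{1}{939} + \left(7 - - \frac{3}{5}\right)\right)^{2} = \left(- \frac{1081}{939} + \left(7 + \frac{3}{5}\right)\right)^{2} = \left(- \frac{1081}{939} + \frac{38}{5}\right)^{2} = \left(\frac{30277}{4695}\right)^{2} = \frac{916696729}{22043025}$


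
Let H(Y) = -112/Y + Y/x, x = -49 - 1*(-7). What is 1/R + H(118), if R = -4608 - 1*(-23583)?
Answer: -29455112/7836675 ≈ -3.7586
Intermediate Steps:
x = -42 (x = -49 + 7 = -42)
R = 18975 (R = -4608 + 23583 = 18975)
H(Y) = -112/Y - Y/42 (H(Y) = -112/Y + Y/(-42) = -112/Y + Y*(-1/42) = -112/Y - Y/42)
1/R + H(118) = 1/18975 + (-112/118 - 1/42*118) = 1/18975 + (-112*1/118 - 59/21) = 1/18975 + (-56/59 - 59/21) = 1/18975 - 4657/1239 = -29455112/7836675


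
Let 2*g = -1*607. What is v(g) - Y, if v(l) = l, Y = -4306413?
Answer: 8612219/2 ≈ 4.3061e+6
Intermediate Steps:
g = -607/2 (g = (-1*607)/2 = (½)*(-607) = -607/2 ≈ -303.50)
v(g) - Y = -607/2 - 1*(-4306413) = -607/2 + 4306413 = 8612219/2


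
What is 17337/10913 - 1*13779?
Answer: -150352890/10913 ≈ -13777.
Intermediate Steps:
17337/10913 - 1*13779 = 17337*(1/10913) - 13779 = 17337/10913 - 13779 = -150352890/10913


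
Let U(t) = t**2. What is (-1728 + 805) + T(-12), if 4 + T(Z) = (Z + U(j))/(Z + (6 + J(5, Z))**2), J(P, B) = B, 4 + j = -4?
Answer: -5549/6 ≈ -924.83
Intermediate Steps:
j = -8 (j = -4 - 4 = -8)
T(Z) = -4 + (64 + Z)/(Z + (6 + Z)**2) (T(Z) = -4 + (Z + (-8)**2)/(Z + (6 + Z)**2) = -4 + (Z + 64)/(Z + (6 + Z)**2) = -4 + (64 + Z)/(Z + (6 + Z)**2))
(-1728 + 805) + T(-12) = (-1728 + 805) + (64 - 4*(6 - 12)**2 - 3*(-12))/(-12 + (6 - 12)**2) = -923 + (64 - 4*(-6)**2 + 36)/(-12 + (-6)**2) = -923 + (64 - 4*36 + 36)/(-12 + 36) = -923 + (64 - 144 + 36)/24 = -923 + (1/24)*(-44) = -923 - 11/6 = -5549/6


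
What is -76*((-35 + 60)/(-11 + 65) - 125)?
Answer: 255550/27 ≈ 9464.8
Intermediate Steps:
-76*((-35 + 60)/(-11 + 65) - 125) = -76*(25/54 - 125) = -76*(-6725/54) = 255550/27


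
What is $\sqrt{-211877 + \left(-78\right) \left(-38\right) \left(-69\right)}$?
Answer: $i \sqrt{416393} \approx 645.29 i$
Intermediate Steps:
$\sqrt{-211877 + \left(-78\right) \left(-38\right) \left(-69\right)} = \sqrt{-211877 + 2964 \left(-69\right)} = \sqrt{-211877 - 204516} = \sqrt{-416393} = i \sqrt{416393}$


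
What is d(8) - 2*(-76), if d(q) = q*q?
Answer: 216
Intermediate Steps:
d(q) = q²
d(8) - 2*(-76) = 8² - 2*(-76) = 64 + 152 = 216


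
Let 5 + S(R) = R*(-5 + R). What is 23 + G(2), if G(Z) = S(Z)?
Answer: 12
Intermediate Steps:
S(R) = -5 + R*(-5 + R)
G(Z) = -5 + Z² - 5*Z
23 + G(2) = 23 + (-5 + 2² - 5*2) = 23 + (-5 + 4 - 10) = 23 - 11 = 12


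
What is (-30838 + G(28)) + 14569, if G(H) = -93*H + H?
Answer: -18845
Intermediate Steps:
G(H) = -92*H
(-30838 + G(28)) + 14569 = (-30838 - 92*28) + 14569 = (-30838 - 2576) + 14569 = -33414 + 14569 = -18845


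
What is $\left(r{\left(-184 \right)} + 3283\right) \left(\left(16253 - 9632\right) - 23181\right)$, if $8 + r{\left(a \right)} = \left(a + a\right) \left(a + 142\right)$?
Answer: $-310185360$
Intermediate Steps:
$r{\left(a \right)} = -8 + 2 a \left(142 + a\right)$ ($r{\left(a \right)} = -8 + \left(a + a\right) \left(a + 142\right) = -8 + 2 a \left(142 + a\right)$)
$\left(r{\left(-184 \right)} + 3283\right) \left(\left(16253 - 9632\right) - 23181\right) = \left(\left(-8 + 2 \left(-184\right)^{2} + 284 \left(-184\right)\right) + 3283\right) \left(\left(16253 - 9632\right) - 23181\right) = \left(\left(-8 + 2 \cdot 33856 - 52256\right) + 3283\right) \left(\left(16253 - 9632\right) - 23181\right) = \left(\left(-8 + 67712 - 52256\right) + 3283\right) \left(6621 - 23181\right) = \left(15448 + 3283\right) \left(-16560\right) = 18731 \left(-16560\right) = -310185360$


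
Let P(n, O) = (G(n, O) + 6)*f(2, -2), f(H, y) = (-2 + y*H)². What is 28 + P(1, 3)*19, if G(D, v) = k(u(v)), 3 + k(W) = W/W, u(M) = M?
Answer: 2764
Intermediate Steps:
k(W) = -2 (k(W) = -3 + W/W = -3 + 1 = -2)
f(H, y) = (-2 + H*y)²
G(D, v) = -2
P(n, O) = 144 (P(n, O) = (-2 + 6)*(-2 + 2*(-2))² = 4*(-2 - 4)² = 4*(-6)² = 4*36 = 144)
28 + P(1, 3)*19 = 28 + 144*19 = 28 + 2736 = 2764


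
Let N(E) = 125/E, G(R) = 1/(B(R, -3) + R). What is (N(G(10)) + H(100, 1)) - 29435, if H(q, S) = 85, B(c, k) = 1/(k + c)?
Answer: -196575/7 ≈ -28082.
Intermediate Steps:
B(c, k) = 1/(c + k)
G(R) = 1/(R + 1/(-3 + R)) (G(R) = 1/(1/(R - 3) + R) = 1/(1/(-3 + R) + R) = 1/(R + 1/(-3 + R)))
(N(G(10)) + H(100, 1)) - 29435 = (125/(((-3 + 10)/(1 + 10*(-3 + 10)))) + 85) - 29435 = (125/((7/(1 + 10*7))) + 85) - 29435 = (125/((7/(1 + 70))) + 85) - 29435 = (125/((7/71)) + 85) - 29435 = (125/(((1/71)*7)) + 85) - 29435 = (125/(7/71) + 85) - 29435 = (125*(71/7) + 85) - 29435 = (8875/7 + 85) - 29435 = 9470/7 - 29435 = -196575/7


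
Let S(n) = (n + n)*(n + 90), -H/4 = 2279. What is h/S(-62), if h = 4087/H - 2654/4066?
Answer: 20405803/64345978816 ≈ 0.00031713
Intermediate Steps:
H = -9116 (H = -4*2279 = -9116)
S(n) = 2*n*(90 + n) (S(n) = (2*n)*(90 + n) = 2*n*(90 + n))
h = -20405803/18532828 (h = 4087/(-9116) - 2654/4066 = 4087*(-1/9116) - 2654*1/4066 = -4087/9116 - 1327/2033 = -20405803/18532828 ≈ -1.1011)
h/S(-62) = -20405803*(-1/(124*(90 - 62)))/18532828 = -20405803/(18532828*(2*(-62)*28)) = -20405803/18532828/(-3472) = -20405803/18532828*(-1/3472) = 20405803/64345978816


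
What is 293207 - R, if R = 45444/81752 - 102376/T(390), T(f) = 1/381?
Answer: 803181975433/20438 ≈ 3.9298e+7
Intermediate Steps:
T(f) = 1/381
R = -797189410767/20438 (R = 45444/81752 - 102376/1/381 = 45444*(1/81752) - 102376*381 = 11361/20438 - 39005256 = -797189410767/20438 ≈ -3.9005e+7)
293207 - R = 293207 - 1*(-797189410767/20438) = 293207 + 797189410767/20438 = 803181975433/20438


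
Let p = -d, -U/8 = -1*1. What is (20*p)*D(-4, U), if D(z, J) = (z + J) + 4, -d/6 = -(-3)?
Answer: 2880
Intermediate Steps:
U = 8 (U = -(-8) = -8*(-1) = 8)
d = -18 (d = -(-6)*(-3*1) = -(-6)*(-3) = -6*3 = -18)
D(z, J) = 4 + J + z (D(z, J) = (J + z) + 4 = 4 + J + z)
p = 18 (p = -1*(-18) = 18)
(20*p)*D(-4, U) = (20*18)*(4 + 8 - 4) = 360*8 = 2880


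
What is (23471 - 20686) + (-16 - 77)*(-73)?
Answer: 9574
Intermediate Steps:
(23471 - 20686) + (-16 - 77)*(-73) = 2785 - 93*(-73) = 2785 + 6789 = 9574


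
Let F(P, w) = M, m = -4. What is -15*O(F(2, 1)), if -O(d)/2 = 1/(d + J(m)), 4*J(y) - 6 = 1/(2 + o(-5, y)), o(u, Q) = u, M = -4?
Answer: -360/31 ≈ -11.613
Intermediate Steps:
J(y) = 17/12 (J(y) = 3/2 + 1/(4*(2 - 5)) = 3/2 + (¼)/(-3) = 3/2 + (¼)*(-⅓) = 3/2 - 1/12 = 17/12)
F(P, w) = -4
O(d) = -2/(17/12 + d) (O(d) = -2/(d + 17/12) = -2/(17/12 + d))
-15*O(F(2, 1)) = -(-360)/(17 + 12*(-4)) = -(-360)/(17 - 48) = -(-360)/(-31) = -(-360)*(-1)/31 = -15*24/31 = -360/31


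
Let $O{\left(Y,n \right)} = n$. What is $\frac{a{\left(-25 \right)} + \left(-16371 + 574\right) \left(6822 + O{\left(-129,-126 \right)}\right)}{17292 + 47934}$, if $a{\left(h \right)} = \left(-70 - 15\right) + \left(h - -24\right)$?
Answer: $- \frac{52888399}{32613} \approx -1621.7$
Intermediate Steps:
$a{\left(h \right)} = -61 + h$ ($a{\left(h \right)} = -85 + \left(h + 24\right) = -85 + \left(24 + h\right) = -61 + h$)
$\frac{a{\left(-25 \right)} + \left(-16371 + 574\right) \left(6822 + O{\left(-129,-126 \right)}\right)}{17292 + 47934} = \frac{\left(-61 - 25\right) + \left(-16371 + 574\right) \left(6822 - 126\right)}{17292 + 47934} = \frac{-86 - 105776712}{65226} = \left(-86 - 105776712\right) \frac{1}{65226} = \left(-105776798\right) \frac{1}{65226} = - \frac{52888399}{32613}$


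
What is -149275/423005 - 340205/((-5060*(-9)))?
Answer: -548023271/70049628 ≈ -7.8234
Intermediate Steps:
-149275/423005 - 340205/((-5060*(-9))) = -149275*1/423005 - 340205/45540 = -29855/84601 - 340205*1/45540 = -29855/84601 - 68041/9108 = -548023271/70049628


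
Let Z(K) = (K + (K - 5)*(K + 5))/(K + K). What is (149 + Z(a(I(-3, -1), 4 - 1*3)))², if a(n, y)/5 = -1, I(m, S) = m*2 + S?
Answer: 89401/4 ≈ 22350.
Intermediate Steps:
I(m, S) = S + 2*m (I(m, S) = 2*m + S = S + 2*m)
a(n, y) = -5 (a(n, y) = 5*(-1) = -5)
Z(K) = (K + (-5 + K)*(5 + K))/(2*K) (Z(K) = (K + (-5 + K)*(5 + K))/((2*K)) = (K + (-5 + K)*(5 + K))*(1/(2*K)) = (K + (-5 + K)*(5 + K))/(2*K))
(149 + Z(a(I(-3, -1), 4 - 1*3)))² = (149 + (½)*(-25 - 5*(1 - 5))/(-5))² = (149 + (½)*(-⅕)*(-25 - 5*(-4)))² = (149 + (½)*(-⅕)*(-25 + 20))² = (149 + (½)*(-⅕)*(-5))² = (149 + ½)² = (299/2)² = 89401/4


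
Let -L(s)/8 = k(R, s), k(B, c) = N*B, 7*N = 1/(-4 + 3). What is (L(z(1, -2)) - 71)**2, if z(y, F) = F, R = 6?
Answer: 201601/49 ≈ 4114.3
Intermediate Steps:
N = -1/7 (N = 1/(7*(-4 + 3)) = (1/7)/(-1) = (1/7)*(-1) = -1/7 ≈ -0.14286)
k(B, c) = -B/7
L(s) = 48/7 (L(s) = -(-8)*6/7 = -8*(-6/7) = 48/7)
(L(z(1, -2)) - 71)**2 = (48/7 - 71)**2 = (-449/7)**2 = 201601/49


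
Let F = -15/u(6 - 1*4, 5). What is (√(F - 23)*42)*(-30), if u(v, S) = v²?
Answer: -630*I*√107 ≈ -6516.8*I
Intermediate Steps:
F = -15/4 (F = -15/(6 - 1*4)² = -15/(6 - 4)² = -15/(2²) = -15/4 ≈ -3.7500)
(√(F - 23)*42)*(-30) = (√(-15/4 - 23)*42)*(-30) = (√(-107/4)*42)*(-30) = ((I*√107/2)*42)*(-30) = (21*I*√107)*(-30) = -630*I*√107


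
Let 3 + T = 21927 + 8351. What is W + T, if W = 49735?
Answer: 80010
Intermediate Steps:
T = 30275 (T = -3 + (21927 + 8351) = -3 + 30278 = 30275)
W + T = 49735 + 30275 = 80010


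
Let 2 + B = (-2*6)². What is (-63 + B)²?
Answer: 6241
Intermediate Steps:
B = 142 (B = -2 + (-2*6)² = -2 + (-12)² = -2 + 144 = 142)
(-63 + B)² = (-63 + 142)² = 79² = 6241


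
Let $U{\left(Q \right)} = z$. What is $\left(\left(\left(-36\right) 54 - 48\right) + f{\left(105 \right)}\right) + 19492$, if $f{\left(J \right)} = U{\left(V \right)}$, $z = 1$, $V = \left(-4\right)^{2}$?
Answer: $17501$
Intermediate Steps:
$V = 16$
$U{\left(Q \right)} = 1$
$f{\left(J \right)} = 1$
$\left(\left(\left(-36\right) 54 - 48\right) + f{\left(105 \right)}\right) + 19492 = \left(\left(\left(-36\right) 54 - 48\right) + 1\right) + 19492 = \left(\left(-1944 - 48\right) + 1\right) + 19492 = \left(-1992 + 1\right) + 19492 = -1991 + 19492 = 17501$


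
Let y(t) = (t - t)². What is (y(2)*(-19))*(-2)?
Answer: 0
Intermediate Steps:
y(t) = 0 (y(t) = 0² = 0)
(y(2)*(-19))*(-2) = (0*(-19))*(-2) = 0*(-2) = 0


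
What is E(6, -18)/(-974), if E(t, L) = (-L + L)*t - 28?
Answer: 14/487 ≈ 0.028747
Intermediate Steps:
E(t, L) = -28 (E(t, L) = 0*t - 28 = 0 - 28 = -28)
E(6, -18)/(-974) = -28/(-974) = -28*(-1/974) = 14/487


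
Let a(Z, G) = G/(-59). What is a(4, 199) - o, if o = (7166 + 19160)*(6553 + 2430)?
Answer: -13952701221/59 ≈ -2.3649e+8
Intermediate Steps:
a(Z, G) = -G/59 (a(Z, G) = G*(-1/59) = -G/59)
o = 236486458 (o = 26326*8983 = 236486458)
a(4, 199) - o = -1/59*199 - 1*236486458 = -199/59 - 236486458 = -13952701221/59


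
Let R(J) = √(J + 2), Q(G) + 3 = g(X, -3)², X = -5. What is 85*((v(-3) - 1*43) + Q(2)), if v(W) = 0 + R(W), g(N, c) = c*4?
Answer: 8330 + 85*I ≈ 8330.0 + 85.0*I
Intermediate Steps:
g(N, c) = 4*c
Q(G) = 141 (Q(G) = -3 + (4*(-3))² = -3 + (-12)² = -3 + 144 = 141)
R(J) = √(2 + J)
v(W) = √(2 + W) (v(W) = 0 + √(2 + W) = √(2 + W))
85*((v(-3) - 1*43) + Q(2)) = 85*((√(2 - 3) - 1*43) + 141) = 85*((√(-1) - 43) + 141) = 85*((I - 43) + 141) = 85*((-43 + I) + 141) = 85*(98 + I) = 8330 + 85*I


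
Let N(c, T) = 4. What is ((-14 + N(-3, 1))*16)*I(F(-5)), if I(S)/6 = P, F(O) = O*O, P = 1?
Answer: -960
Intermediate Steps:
F(O) = O²
I(S) = 6 (I(S) = 6*1 = 6)
((-14 + N(-3, 1))*16)*I(F(-5)) = ((-14 + 4)*16)*6 = -10*16*6 = -160*6 = -960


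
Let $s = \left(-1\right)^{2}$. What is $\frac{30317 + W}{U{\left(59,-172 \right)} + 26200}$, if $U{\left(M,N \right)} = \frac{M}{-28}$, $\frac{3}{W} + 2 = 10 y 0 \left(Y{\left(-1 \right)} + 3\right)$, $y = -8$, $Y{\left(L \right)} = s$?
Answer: $\frac{848834}{733541} \approx 1.1572$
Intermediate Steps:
$s = 1$
$Y{\left(L \right)} = 1$
$W = - \frac{3}{2}$ ($W = \frac{3}{-2 + 10 \left(-8\right) 0 \left(1 + 3\right)} = \frac{3}{-2 - 80 \cdot 0 \cdot 4} = \frac{3}{-2 - 0} = \frac{3}{-2 + 0} = \frac{3}{-2} = 3 \left(- \frac{1}{2}\right) = - \frac{3}{2} \approx -1.5$)
$U{\left(M,N \right)} = - \frac{M}{28}$ ($U{\left(M,N \right)} = M \left(- \frac{1}{28}\right) = - \frac{M}{28}$)
$\frac{30317 + W}{U{\left(59,-172 \right)} + 26200} = \frac{30317 - \frac{3}{2}}{\left(- \frac{1}{28}\right) 59 + 26200} = \frac{60631}{2 \left(- \frac{59}{28} + 26200\right)} = \frac{60631}{2 \cdot \frac{733541}{28}} = \frac{60631}{2} \cdot \frac{28}{733541} = \frac{848834}{733541}$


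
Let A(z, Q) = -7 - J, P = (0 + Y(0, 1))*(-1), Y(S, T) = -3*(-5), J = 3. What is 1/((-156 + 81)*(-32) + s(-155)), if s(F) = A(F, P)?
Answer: 1/2390 ≈ 0.00041841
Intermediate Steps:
Y(S, T) = 15
P = -15 (P = (0 + 15)*(-1) = 15*(-1) = -15)
A(z, Q) = -10 (A(z, Q) = -7 - 1*3 = -7 - 3 = -10)
s(F) = -10
1/((-156 + 81)*(-32) + s(-155)) = 1/((-156 + 81)*(-32) - 10) = 1/(-75*(-32) - 10) = 1/(2400 - 10) = 1/2390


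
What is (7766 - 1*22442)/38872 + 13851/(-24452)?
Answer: -112159203/118812268 ≈ -0.94400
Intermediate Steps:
(7766 - 1*22442)/38872 + 13851/(-24452) = (7766 - 22442)*(1/38872) + 13851*(-1/24452) = -14676*1/38872 - 13851/24452 = -3669/9718 - 13851/24452 = -112159203/118812268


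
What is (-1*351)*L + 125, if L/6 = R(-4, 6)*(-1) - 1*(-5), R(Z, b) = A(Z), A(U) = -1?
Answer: -12511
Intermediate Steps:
R(Z, b) = -1
L = 36 (L = 6*(-1*(-1) - 1*(-5)) = 6*(1 + 5) = 6*6 = 36)
(-1*351)*L + 125 = -1*351*36 + 125 = -351*36 + 125 = -12636 + 125 = -12511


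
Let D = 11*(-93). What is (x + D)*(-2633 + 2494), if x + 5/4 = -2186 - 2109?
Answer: 2957503/4 ≈ 7.3938e+5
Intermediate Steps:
D = -1023
x = -17185/4 (x = -5/4 + (-2186 - 2109) = -5/4 - 4295 = -17185/4 ≈ -4296.3)
(x + D)*(-2633 + 2494) = (-17185/4 - 1023)*(-2633 + 2494) = -21277/4*(-139) = 2957503/4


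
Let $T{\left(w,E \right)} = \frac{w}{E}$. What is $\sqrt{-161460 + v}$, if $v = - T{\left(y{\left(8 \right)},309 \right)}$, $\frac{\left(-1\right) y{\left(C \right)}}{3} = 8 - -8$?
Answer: $\frac{2 i \sqrt{428231873}}{103} \approx 401.82 i$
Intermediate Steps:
$y{\left(C \right)} = -48$ ($y{\left(C \right)} = - 3 \left(8 - -8\right) = - 3 \left(8 + 8\right) = \left(-3\right) 16 = -48$)
$v = \frac{16}{103}$ ($v = - \frac{-48}{309} = \left(-1\right) \left(- \frac{16}{103}\right) = \frac{16}{103} \approx 0.15534$)
$\sqrt{-161460 + v} = \sqrt{-161460 + \frac{16}{103}} = \sqrt{- \frac{16630364}{103}} = \frac{2 i \sqrt{428231873}}{103}$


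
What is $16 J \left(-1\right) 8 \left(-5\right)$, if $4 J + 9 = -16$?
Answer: $-4000$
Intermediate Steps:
$J = - \frac{25}{4}$ ($J = - \frac{9}{4} + \frac{1}{4} \left(-16\right) = - \frac{9}{4} - 4 = - \frac{25}{4} \approx -6.25$)
$16 J \left(-1\right) 8 \left(-5\right) = 16 \left(- \frac{25}{4}\right) \left(-1\right) 8 \left(-5\right) = - 100 \left(\left(-8\right) \left(-5\right)\right) = \left(-100\right) 40 = -4000$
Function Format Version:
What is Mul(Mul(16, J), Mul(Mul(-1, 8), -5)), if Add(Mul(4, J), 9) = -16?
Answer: -4000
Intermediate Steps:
J = Rational(-25, 4) (J = Add(Rational(-9, 4), Mul(Rational(1, 4), -16)) = Add(Rational(-9, 4), -4) = Rational(-25, 4) ≈ -6.2500)
Mul(Mul(16, J), Mul(Mul(-1, 8), -5)) = Mul(Mul(16, Rational(-25, 4)), Mul(Mul(-1, 8), -5)) = Mul(-100, Mul(-8, -5)) = Mul(-100, 40) = -4000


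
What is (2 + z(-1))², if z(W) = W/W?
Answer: 9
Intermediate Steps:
z(W) = 1
(2 + z(-1))² = (2 + 1)² = 3² = 9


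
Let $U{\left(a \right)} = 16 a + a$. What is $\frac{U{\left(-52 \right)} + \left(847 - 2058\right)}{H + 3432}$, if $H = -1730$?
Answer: $- \frac{2095}{1702} \approx -1.2309$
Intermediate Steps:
$U{\left(a \right)} = 17 a$
$\frac{U{\left(-52 \right)} + \left(847 - 2058\right)}{H + 3432} = \frac{17 \left(-52\right) + \left(847 - 2058\right)}{-1730 + 3432} = \frac{-884 + \left(847 - 2058\right)}{1702} = \left(-884 - 1211\right) \frac{1}{1702} = \left(-2095\right) \frac{1}{1702} = - \frac{2095}{1702}$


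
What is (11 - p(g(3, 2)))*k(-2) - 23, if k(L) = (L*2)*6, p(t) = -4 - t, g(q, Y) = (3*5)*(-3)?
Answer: 697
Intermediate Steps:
g(q, Y) = -45 (g(q, Y) = 15*(-3) = -45)
k(L) = 12*L (k(L) = (2*L)*6 = 12*L)
(11 - p(g(3, 2)))*k(-2) - 23 = (11 - (-4 - 1*(-45)))*(12*(-2)) - 23 = (11 - (-4 + 45))*(-24) - 23 = (11 - 1*41)*(-24) - 23 = (11 - 41)*(-24) - 23 = -30*(-24) - 23 = 720 - 23 = 697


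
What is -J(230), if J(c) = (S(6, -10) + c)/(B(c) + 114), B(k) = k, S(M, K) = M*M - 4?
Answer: -131/172 ≈ -0.76163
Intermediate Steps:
S(M, K) = -4 + M**2 (S(M, K) = M**2 - 4 = -4 + M**2)
J(c) = (32 + c)/(114 + c) (J(c) = ((-4 + 6**2) + c)/(c + 114) = ((-4 + 36) + c)/(114 + c) = (32 + c)/(114 + c))
-J(230) = -(32 + 230)/(114 + 230) = -262/344 = -1*131/172 = -131/172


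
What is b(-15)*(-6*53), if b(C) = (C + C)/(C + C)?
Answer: -318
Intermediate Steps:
b(C) = 1 (b(C) = (2*C)/((2*C)) = (2*C)*(1/(2*C)) = 1)
b(-15)*(-6*53) = 1*(-6*53) = 1*(-318) = -318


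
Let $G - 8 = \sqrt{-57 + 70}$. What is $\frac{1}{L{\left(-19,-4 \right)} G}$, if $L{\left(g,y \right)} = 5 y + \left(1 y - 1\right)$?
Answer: $- \frac{8}{1275} + \frac{\sqrt{13}}{1275} \approx -0.0034466$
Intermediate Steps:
$L{\left(g,y \right)} = -1 + 6 y$ ($L{\left(g,y \right)} = 5 y + \left(y - 1\right) = 5 y + \left(-1 + y\right) = -1 + 6 y$)
$G = 8 + \sqrt{13}$ ($G = 8 + \sqrt{-57 + 70} = 8 + \sqrt{13} \approx 11.606$)
$\frac{1}{L{\left(-19,-4 \right)} G} = \frac{1}{\left(-1 + 6 \left(-4\right)\right) \left(8 + \sqrt{13}\right)} = \frac{1}{\left(-1 - 24\right) \left(8 + \sqrt{13}\right)} = \frac{1}{\left(-25\right) \left(8 + \sqrt{13}\right)} = \frac{1}{-200 - 25 \sqrt{13}}$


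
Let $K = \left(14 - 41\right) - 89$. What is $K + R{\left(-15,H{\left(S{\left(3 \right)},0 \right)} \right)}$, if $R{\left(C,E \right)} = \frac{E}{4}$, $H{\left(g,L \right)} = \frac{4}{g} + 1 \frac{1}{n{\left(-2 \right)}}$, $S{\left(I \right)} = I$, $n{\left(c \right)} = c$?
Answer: $- \frac{2779}{24} \approx -115.79$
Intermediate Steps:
$H{\left(g,L \right)} = - \frac{1}{2} + \frac{4}{g}$ ($H{\left(g,L \right)} = \frac{4}{g} + 1 \frac{1}{-2} = \frac{4}{g} + 1 \left(- \frac{1}{2}\right) = \frac{4}{g} - \frac{1}{2} = - \frac{1}{2} + \frac{4}{g}$)
$K = -116$ ($K = -27 - 89 = -116$)
$R{\left(C,E \right)} = \frac{E}{4}$ ($R{\left(C,E \right)} = E \frac{1}{4} = \frac{E}{4}$)
$K + R{\left(-15,H{\left(S{\left(3 \right)},0 \right)} \right)} = -116 + \frac{\frac{1}{2} \cdot \frac{1}{3} \left(8 - 3\right)}{4} = -116 + \frac{\frac{1}{2} \cdot \frac{1}{3} \cdot 5}{4} = -116 + \frac{1}{4} \cdot \frac{5}{6} = -116 + \frac{5}{24} = - \frac{2779}{24}$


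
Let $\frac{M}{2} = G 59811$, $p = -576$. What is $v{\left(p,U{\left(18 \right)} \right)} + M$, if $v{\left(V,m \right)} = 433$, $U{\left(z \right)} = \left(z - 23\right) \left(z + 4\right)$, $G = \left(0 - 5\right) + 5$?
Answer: $433$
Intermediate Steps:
$G = 0$ ($G = -5 + 5 = 0$)
$U{\left(z \right)} = \left(-23 + z\right) \left(4 + z\right)$
$M = 0$ ($M = 2 \cdot 0 \cdot 59811 = 2 \cdot 0 = 0$)
$v{\left(p,U{\left(18 \right)} \right)} + M = 433 + 0 = 433$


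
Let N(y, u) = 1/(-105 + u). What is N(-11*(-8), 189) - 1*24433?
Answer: -2052371/84 ≈ -24433.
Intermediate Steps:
N(-11*(-8), 189) - 1*24433 = 1/(-105 + 189) - 1*24433 = 1/84 - 24433 = -2052371/84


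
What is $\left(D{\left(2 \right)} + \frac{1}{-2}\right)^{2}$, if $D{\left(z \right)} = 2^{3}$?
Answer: $\frac{225}{4} \approx 56.25$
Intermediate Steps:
$D{\left(z \right)} = 8$
$\left(D{\left(2 \right)} + \frac{1}{-2}\right)^{2} = \left(8 + \frac{1}{-2}\right)^{2} = \left(8 - \frac{1}{2}\right)^{2} = \left(\frac{15}{2}\right)^{2} = \frac{225}{4}$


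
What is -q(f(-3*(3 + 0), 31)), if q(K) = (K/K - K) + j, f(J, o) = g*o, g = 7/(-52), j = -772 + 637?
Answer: 6751/52 ≈ 129.83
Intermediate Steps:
j = -135
g = -7/52 (g = 7*(-1/52) = -7/52 ≈ -0.13462)
f(J, o) = -7*o/52
q(K) = -134 - K (q(K) = (K/K - K) - 135 = (1 - K) - 135 = -134 - K)
-q(f(-3*(3 + 0), 31)) = -(-134 - (-7)*31/52) = -(-134 - 1*(-217/52)) = -(-134 + 217/52) = -1*(-6751/52) = 6751/52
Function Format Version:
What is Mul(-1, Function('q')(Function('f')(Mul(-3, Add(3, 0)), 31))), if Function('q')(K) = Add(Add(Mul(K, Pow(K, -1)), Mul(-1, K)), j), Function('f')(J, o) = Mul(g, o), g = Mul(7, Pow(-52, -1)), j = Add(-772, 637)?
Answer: Rational(6751, 52) ≈ 129.83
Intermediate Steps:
j = -135
g = Rational(-7, 52) (g = Mul(7, Rational(-1, 52)) = Rational(-7, 52) ≈ -0.13462)
Function('f')(J, o) = Mul(Rational(-7, 52), o)
Function('q')(K) = Add(-134, Mul(-1, K)) (Function('q')(K) = Add(Add(Mul(K, Pow(K, -1)), Mul(-1, K)), -135) = Add(Add(1, Mul(-1, K)), -135) = Add(-134, Mul(-1, K)))
Mul(-1, Function('q')(Function('f')(Mul(-3, Add(3, 0)), 31))) = Mul(-1, Add(-134, Mul(-1, Mul(Rational(-7, 52), 31)))) = Mul(-1, Add(-134, Mul(-1, Rational(-217, 52)))) = Mul(-1, Add(-134, Rational(217, 52))) = Mul(-1, Rational(-6751, 52)) = Rational(6751, 52)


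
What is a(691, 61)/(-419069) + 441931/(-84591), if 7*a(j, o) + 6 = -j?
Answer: -1296338115746/248146260453 ≈ -5.2241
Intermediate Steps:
a(j, o) = -6/7 - j/7 (a(j, o) = -6/7 + (-j)/7 = -6/7 - j/7)
a(691, 61)/(-419069) + 441931/(-84591) = (-6/7 - ⅐*691)/(-419069) + 441931/(-84591) = (-6/7 - 691/7)*(-1/419069) + 441931*(-1/84591) = -697/7*(-1/419069) - 441931/84591 = 697/2933483 - 441931/84591 = -1296338115746/248146260453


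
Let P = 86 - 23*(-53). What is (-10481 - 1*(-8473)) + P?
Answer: -703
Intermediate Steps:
P = 1305 (P = 86 + 1219 = 1305)
(-10481 - 1*(-8473)) + P = (-10481 - 1*(-8473)) + 1305 = (-10481 + 8473) + 1305 = -2008 + 1305 = -703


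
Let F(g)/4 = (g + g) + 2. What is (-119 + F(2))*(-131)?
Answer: 12445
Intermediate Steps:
F(g) = 8 + 8*g (F(g) = 4*((g + g) + 2) = 4*(2*g + 2) = 4*(2 + 2*g) = 8 + 8*g)
(-119 + F(2))*(-131) = (-119 + (8 + 8*2))*(-131) = (-119 + (8 + 16))*(-131) = (-119 + 24)*(-131) = -95*(-131) = 12445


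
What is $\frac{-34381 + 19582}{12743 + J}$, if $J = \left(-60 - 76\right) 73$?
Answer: $- \frac{14799}{2815} \approx -5.2572$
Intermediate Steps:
$J = -9928$ ($J = \left(-136\right) 73 = -9928$)
$\frac{-34381 + 19582}{12743 + J} = \frac{-34381 + 19582}{12743 - 9928} = - \frac{14799}{2815}$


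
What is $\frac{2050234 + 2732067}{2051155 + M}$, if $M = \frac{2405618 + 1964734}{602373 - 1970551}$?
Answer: $\frac{467359929827}{200452912517} \approx 2.3315$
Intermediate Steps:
$M = - \frac{312168}{97727}$ ($M = \frac{4370352}{-1368178} = 4370352 \left(- \frac{1}{1368178}\right) = - \frac{312168}{97727} \approx -3.1943$)
$\frac{2050234 + 2732067}{2051155 + M} = \frac{2050234 + 2732067}{2051155 - \frac{312168}{97727}} = \frac{4782301}{\frac{200452912517}{97727}} = 4782301 \cdot \frac{97727}{200452912517} = \frac{467359929827}{200452912517}$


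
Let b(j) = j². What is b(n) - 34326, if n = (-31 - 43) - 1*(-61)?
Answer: -34157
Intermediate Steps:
n = -13 (n = -74 + 61 = -13)
b(n) - 34326 = (-13)² - 34326 = 169 - 34326 = -34157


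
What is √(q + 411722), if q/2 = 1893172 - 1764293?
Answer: 2*√167370 ≈ 818.22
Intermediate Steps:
q = 257758 (q = 2*(1893172 - 1764293) = 2*128879 = 257758)
√(q + 411722) = √(257758 + 411722) = √669480 = 2*√167370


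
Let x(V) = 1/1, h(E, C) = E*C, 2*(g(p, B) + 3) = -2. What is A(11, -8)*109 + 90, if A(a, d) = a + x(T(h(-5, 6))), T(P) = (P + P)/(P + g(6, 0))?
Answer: 1398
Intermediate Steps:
g(p, B) = -4 (g(p, B) = -3 + (1/2)*(-2) = -3 - 1 = -4)
h(E, C) = C*E
T(P) = 2*P/(-4 + P) (T(P) = (P + P)/(P - 4) = (2*P)/(-4 + P) = 2*P/(-4 + P))
x(V) = 1
A(a, d) = 1 + a (A(a, d) = a + 1 = 1 + a)
A(11, -8)*109 + 90 = (1 + 11)*109 + 90 = 12*109 + 90 = 1308 + 90 = 1398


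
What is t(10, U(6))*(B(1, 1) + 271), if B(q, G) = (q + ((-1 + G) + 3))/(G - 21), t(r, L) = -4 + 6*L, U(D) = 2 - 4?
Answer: -21664/5 ≈ -4332.8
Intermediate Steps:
U(D) = -2
B(q, G) = (2 + G + q)/(-21 + G) (B(q, G) = (q + (2 + G))/(-21 + G) = (2 + G + q)/(-21 + G))
t(10, U(6))*(B(1, 1) + 271) = (-4 + 6*(-2))*((2 + 1 + 1)/(-21 + 1) + 271) = (-4 - 12)*(4/(-20) + 271) = -16*(-1/20*4 + 271) = -16*(-⅕ + 271) = -16*1354/5 = -21664/5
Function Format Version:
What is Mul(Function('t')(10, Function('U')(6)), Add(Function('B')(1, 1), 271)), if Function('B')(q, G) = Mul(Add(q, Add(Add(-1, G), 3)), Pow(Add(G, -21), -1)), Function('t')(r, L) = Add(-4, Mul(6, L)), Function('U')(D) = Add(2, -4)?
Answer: Rational(-21664, 5) ≈ -4332.8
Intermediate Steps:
Function('U')(D) = -2
Function('B')(q, G) = Mul(Pow(Add(-21, G), -1), Add(2, G, q)) (Function('B')(q, G) = Mul(Add(q, Add(2, G)), Pow(Add(-21, G), -1)) = Mul(Add(2, G, q), Pow(Add(-21, G), -1)) = Mul(Pow(Add(-21, G), -1), Add(2, G, q)))
Mul(Function('t')(10, Function('U')(6)), Add(Function('B')(1, 1), 271)) = Mul(Add(-4, Mul(6, -2)), Add(Mul(Pow(Add(-21, 1), -1), Add(2, 1, 1)), 271)) = Mul(Add(-4, -12), Add(Mul(Pow(-20, -1), 4), 271)) = Mul(-16, Add(Mul(Rational(-1, 20), 4), 271)) = Mul(-16, Add(Rational(-1, 5), 271)) = Mul(-16, Rational(1354, 5)) = Rational(-21664, 5)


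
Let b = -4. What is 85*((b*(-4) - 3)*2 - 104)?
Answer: -6630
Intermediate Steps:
85*((b*(-4) - 3)*2 - 104) = 85*((-4*(-4) - 3)*2 - 104) = 85*((16 - 3)*2 - 104) = 85*(13*2 - 104) = 85*(26 - 104) = 85*(-78) = -6630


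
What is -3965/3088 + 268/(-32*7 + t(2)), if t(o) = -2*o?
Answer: -432901/176016 ≈ -2.4594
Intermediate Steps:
-3965/3088 + 268/(-32*7 + t(2)) = -3965/3088 + 268/(-32*7 - 2*2) = -3965*1/3088 + 268/(-224 - 4) = -3965/3088 + 268/(-228) = -3965/3088 + 268*(-1/228) = -3965/3088 - 67/57 = -432901/176016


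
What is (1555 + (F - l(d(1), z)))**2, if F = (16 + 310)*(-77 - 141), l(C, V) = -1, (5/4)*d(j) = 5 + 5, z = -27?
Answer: 4831918144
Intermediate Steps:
d(j) = 8 (d(j) = 4*(5 + 5)/5 = (4/5)*10 = 8)
F = -71068 (F = 326*(-218) = -71068)
(1555 + (F - l(d(1), z)))**2 = (1555 + (-71068 - 1*(-1)))**2 = (1555 + (-71068 + 1))**2 = (1555 - 71067)**2 = (-69512)**2 = 4831918144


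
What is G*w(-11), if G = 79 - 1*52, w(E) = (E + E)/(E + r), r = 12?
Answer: -594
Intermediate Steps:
w(E) = 2*E/(12 + E) (w(E) = (E + E)/(E + 12) = (2*E)/(12 + E) = 2*E/(12 + E))
G = 27 (G = 79 - 52 = 27)
G*w(-11) = 27*(2*(-11)/(12 - 11)) = 27*(2*(-11)/1) = 27*(2*(-11)*1) = 27*(-22) = -594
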